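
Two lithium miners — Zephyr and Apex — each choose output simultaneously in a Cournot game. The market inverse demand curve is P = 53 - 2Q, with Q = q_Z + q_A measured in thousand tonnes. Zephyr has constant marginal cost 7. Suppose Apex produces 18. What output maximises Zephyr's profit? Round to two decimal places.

2.50

With the rival's output fixed at 18, Zephyr's profit is π_Z = (53 - 2·18 - 2q_Z)q_Z - (7q_Z) = (17 - 2q_Z)q_Z - (7q_Z).
∂π_Z/∂q_Z = 10 - 4q_Z = 0, so q_Z = 5/2.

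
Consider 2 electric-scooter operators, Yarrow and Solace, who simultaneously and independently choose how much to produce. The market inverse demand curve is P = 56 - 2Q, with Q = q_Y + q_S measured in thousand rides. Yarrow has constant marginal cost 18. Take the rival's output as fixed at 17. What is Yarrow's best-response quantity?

1

With the rival's output fixed at 17, Yarrow's profit is π_Y = (56 - 2·17 - 2q_Y)q_Y - (18q_Y) = (22 - 2q_Y)q_Y - (18q_Y).
∂π_Y/∂q_Y = 4 - 4q_Y = 0, so q_Y = 1.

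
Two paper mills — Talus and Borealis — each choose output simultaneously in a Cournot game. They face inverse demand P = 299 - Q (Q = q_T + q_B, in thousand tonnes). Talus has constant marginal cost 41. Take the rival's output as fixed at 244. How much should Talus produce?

With the rival's output fixed at 244, Talus's profit is π_T = (299 - 244 - q_T)q_T - (41q_T) = (55 - q_T)q_T - (41q_T).
∂π_T/∂q_T = 14 - 2q_T = 0, so q_T = 7.

7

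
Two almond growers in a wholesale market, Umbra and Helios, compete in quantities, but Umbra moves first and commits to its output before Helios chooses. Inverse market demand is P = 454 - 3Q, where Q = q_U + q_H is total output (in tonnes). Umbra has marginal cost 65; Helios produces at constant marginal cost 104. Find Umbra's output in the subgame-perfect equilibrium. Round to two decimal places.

Solve by backward induction. Given q_U, the follower Helios maximises π_H = (454 - 3q_U - 3q_H)q_H - 104q_H.
∂π_H/∂q_H = 350 - 3q_U - 6q_H = 0 gives the reaction function q_H = (350 - 3q_U)/6.
The leader anticipates this reaction. Substituting into P = 454 - 3Q gives P = 279 - (3/2)q_U, so π_U = (279 - (3/2)q_U)q_U - 65q_U.
Leader FOC: 214 - 3q_U = 0, so q_U = 214/3.
Then q_H = (350 - 3·(214/3))/6 = 68/3.

71.33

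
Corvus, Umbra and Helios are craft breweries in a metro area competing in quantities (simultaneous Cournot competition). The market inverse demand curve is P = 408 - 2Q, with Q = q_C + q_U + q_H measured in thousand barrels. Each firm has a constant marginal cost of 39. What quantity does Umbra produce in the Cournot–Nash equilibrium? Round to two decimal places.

46.13

Each firm earns π_i = (408 - 2Q)q_i - 39q_i.
First-order condition (treating rivals' output as given): 369 - 4q_i - 2·Σ_{j≠i} q_j = 0.
By symmetry each firm produces the same amount; substituting Σ_{j≠i} q_j = 2q_i yields q_i = 369/8.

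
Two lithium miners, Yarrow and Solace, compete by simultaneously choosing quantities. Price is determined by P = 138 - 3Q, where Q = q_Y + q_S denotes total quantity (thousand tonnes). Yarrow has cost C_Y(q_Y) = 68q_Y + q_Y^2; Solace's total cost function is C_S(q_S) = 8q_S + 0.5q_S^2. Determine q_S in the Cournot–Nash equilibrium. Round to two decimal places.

Yarrow's profit: π_Y = (138 - 3Q)q_Y - (68q_Y + q_Y²). Setting ∂π_Y/∂q_Y = 0: 70 - 8q_Y - 3(q_S) = 0.
Solace's profit: π_S = (138 - 3Q)q_S - (8q_S + (1/2)q_S²). Setting ∂π_S/∂q_S = 0: 130 - 7q_S - 3(q_Y) = 0.
So q_Y = (70 - 3q_S)/8 and q_S = (130 - 3q_Y)/7.
Solving the pair: q_Y = 100/47, q_S = 830/47.

17.66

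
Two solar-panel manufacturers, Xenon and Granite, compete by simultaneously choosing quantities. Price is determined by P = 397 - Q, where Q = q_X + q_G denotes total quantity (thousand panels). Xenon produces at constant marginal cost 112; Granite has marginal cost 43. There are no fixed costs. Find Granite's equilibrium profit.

19881

Xenon's profit: π_X = (397 - Q)q_X - (112q_X). Setting ∂π_X/∂q_X = 0: 285 - 2q_X - (q_G) = 0.
Granite's profit: π_G = (397 - Q)q_G - (43q_G). Setting ∂π_G/∂q_G = 0: 354 - 2q_G - (q_X) = 0.
Best responses: q_X = (285 - q_G)/2, q_G = (354 - q_X)/2.
Substituting one into the other gives q_X = 72 and q_G = 141.
Price P = 397 - 213 = 184.
Granite's profit: (184 - 43)·141 = 19881.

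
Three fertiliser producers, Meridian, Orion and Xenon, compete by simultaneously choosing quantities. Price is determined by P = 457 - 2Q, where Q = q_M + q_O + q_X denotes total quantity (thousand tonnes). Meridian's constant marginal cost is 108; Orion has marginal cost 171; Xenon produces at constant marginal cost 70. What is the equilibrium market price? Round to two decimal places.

Meridian's profit: π_M = (457 - 2Q)q_M - (108q_M). Setting ∂π_M/∂q_M = 0: 349 - 4q_M - 2(q_O + q_X) = 0.
Orion's first-order condition: 286 - 4q_O - 2(q_M + q_X) = 0.
Xenon's profit: π_X = (457 - 2Q)q_X - (70q_X). Setting ∂π_X/∂q_X = 0: 387 - 4q_X - 2(q_M + q_O) = 0.
Adding the 3 conditions: 1022 − 4Q − 4Q = 0, i.e. Q = 511/4.
Back-substituting: q_M = (349 − 511/2)/2 = 187/4, q_O = (286 − 511/2)/2 = 61/4, q_X = (387 − 511/2)/2 = 263/4.
Total output Q = 511/4, so price P = 457 - 2·(511/4) = 403/2.

201.50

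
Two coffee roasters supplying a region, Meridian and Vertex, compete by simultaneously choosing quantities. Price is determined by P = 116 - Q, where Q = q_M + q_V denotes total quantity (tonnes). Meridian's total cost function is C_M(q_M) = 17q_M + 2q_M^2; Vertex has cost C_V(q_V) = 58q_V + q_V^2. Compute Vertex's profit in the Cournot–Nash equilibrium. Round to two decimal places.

Meridian's profit: π_M = (116 - Q)q_M - (17q_M + 2q_M²). Setting ∂π_M/∂q_M = 0: 99 - 6q_M - (q_V) = 0.
Vertex's first-order condition: 58 - 4q_V - (q_M) = 0.
Best responses: q_M = (99 - q_V)/6, q_V = (58 - q_M)/4.
Substituting one into the other gives q_M = 338/23 and q_V = 249/23.
Price P = 116 - 587/23 = 90.4783.
Vertex's profit: 90.4783·(249/23) - 58·(249/23) - (249/23)² = 234.4083.

234.41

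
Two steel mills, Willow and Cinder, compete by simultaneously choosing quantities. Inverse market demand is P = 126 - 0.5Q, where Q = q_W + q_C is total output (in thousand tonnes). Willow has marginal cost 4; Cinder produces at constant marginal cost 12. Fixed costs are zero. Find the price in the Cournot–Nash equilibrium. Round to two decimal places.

Willow's profit: π_W = (126 - 0.5Q)q_W - (4q_W). Setting ∂π_W/∂q_W = 0: 122 - q_W - (1/2)(q_C) = 0.
Cinder's profit: π_C = (126 - 0.5Q)q_C - (12q_C). Setting ∂π_C/∂q_C = 0: 114 - q_C - (1/2)(q_W) = 0.
Rearranging gives the reaction functions q_W = (122 - (1/2)q_C) and q_C = (114 - (1/2)q_W).
Substituting one into the other gives q_W = 260/3 and q_C = 212/3.
Total output Q = 472/3, so price P = 126 - (1/2)·(472/3) = 142/3.

47.33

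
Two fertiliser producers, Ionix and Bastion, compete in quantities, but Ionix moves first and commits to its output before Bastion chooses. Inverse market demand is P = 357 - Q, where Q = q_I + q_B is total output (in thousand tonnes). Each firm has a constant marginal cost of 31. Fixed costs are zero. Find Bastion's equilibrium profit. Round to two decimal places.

6642.25

Solve by backward induction. Given q_I, the follower Bastion maximises π_B = (357 - q_I - q_B)q_B - 31q_B.
∂π_B/∂q_B = 326 - q_I - 2q_B = 0 gives the reaction function q_B = (326 - q_I)/2.
Ionix substitutes q_B(q_I) into its own profit: π_I = q_I(357 - q_I - (326 - q_I)/2) - 31q_I = (194 - (1/2)q_I)q_I - 31q_I.
The leader's first-order condition 163 - q_I = 0 yields q_I = 163.
Then q_B = (326 - 163)/2 = 163/2.
Price P = 357 - 489/2 = 225/2.
Bastion's profit: (225/2 - 31)·(163/2) = 6642.2500.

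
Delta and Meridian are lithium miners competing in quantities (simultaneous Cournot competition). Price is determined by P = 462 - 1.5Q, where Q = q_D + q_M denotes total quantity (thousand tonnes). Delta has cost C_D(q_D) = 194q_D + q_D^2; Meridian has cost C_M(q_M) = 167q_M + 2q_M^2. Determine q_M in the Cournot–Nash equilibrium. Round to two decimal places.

Delta's profit: π_D = (462 - 1.5Q)q_D - (194q_D + q_D²). Setting ∂π_D/∂q_D = 0: 268 - 5q_D - (3/2)(q_M) = 0.
Meridian's first-order condition: 295 - 7q_M - (3/2)(q_D) = 0.
Rearranging gives the reaction functions q_D = (268 - (3/2)q_M)/5 and q_M = (295 - (3/2)q_D)/7.
Substituting one into the other gives q_D = 43.7710 and q_M = 32.7634.

32.76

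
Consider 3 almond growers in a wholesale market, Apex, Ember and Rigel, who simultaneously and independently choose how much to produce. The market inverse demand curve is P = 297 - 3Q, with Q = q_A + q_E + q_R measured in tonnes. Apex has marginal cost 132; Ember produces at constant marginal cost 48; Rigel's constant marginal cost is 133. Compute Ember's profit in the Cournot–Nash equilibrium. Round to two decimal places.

Apex's profit: π_A = (297 - 3Q)q_A - (132q_A). Setting ∂π_A/∂q_A = 0: 165 - 6q_A - 3(q_E + q_R) = 0.
Ember's profit: π_E = (297 - 3Q)q_E - (48q_E). Setting ∂π_E/∂q_E = 0: 249 - 6q_E - 3(q_A + q_R) = 0.
Rigel's first-order condition: 164 - 6q_R - 3(q_A + q_E) = 0.
Adding the 3 conditions: 578 − 6Q − 6Q = 0, i.e. Q = 289/6.
Back-substituting: q_A = (165 − 289/2)/3 = 41/6, q_E = (249 − 289/2)/3 = 209/6, q_R = (164 − 289/2)/3 = 13/2.
Price P = 297 - 3·(289/6) = 305/2.
Ember's profit: (305/2 - 48)·(209/6) = 3640.0833.

3640.08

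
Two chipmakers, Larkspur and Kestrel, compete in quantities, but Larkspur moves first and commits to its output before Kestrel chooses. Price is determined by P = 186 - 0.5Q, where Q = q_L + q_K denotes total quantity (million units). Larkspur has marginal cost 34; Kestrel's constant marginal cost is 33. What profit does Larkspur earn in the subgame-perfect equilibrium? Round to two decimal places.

Solve by backward induction. Given q_L, the follower Kestrel maximises π_K = (186 - (1/2)q_L - (1/2)q_K)q_K - 33q_K.
Follower FOC: 153 - (1/2)q_L - q_K = 0, so q_K(q_L) = (153 - (1/2)q_L).
The leader anticipates this reaction. Substituting into P = 186 - 0.5Q gives P = 219/2 - (1/4)q_L, so π_L = (219/2 - (1/4)q_L)q_L - 34q_L.
The leader's first-order condition 151/2 - (1/2)q_L = 0 yields q_L = 151.
Then q_K = (153 - (1/2)·151) = 155/2.
Price P = 186 - (1/2)·(457/2) = 287/4.
Larkspur's profit: (287/4 - 34)·151 = 5700.2500.

5700.25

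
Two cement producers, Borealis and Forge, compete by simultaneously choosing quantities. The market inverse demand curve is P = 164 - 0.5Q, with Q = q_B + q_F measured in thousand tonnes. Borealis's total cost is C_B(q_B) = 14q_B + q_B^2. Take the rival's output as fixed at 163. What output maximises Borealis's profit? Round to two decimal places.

With the rival's output fixed at 163, Borealis's profit is π_B = (164 - (1/2)·163 - (1/2)q_B)q_B - (14q_B + q_B²) = (165/2 - (1/2)q_B)q_B - (14q_B + q_B²).
∂π_B/∂q_B = 137/2 - 3q_B = 0, so q_B = 137/6.

22.83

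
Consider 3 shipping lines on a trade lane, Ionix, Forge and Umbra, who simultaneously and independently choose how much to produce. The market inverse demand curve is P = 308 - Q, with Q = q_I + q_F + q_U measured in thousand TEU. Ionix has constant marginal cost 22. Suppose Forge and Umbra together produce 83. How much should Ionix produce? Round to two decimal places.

With rivals' combined output fixed at 83, Ionix's profit is π_I = (308 - 83 - q_I)q_I - (22q_I) = (225 - q_I)q_I - (22q_I).
∂π_I/∂q_I = 203 - 2q_I = 0, so q_I = 203/2.

101.50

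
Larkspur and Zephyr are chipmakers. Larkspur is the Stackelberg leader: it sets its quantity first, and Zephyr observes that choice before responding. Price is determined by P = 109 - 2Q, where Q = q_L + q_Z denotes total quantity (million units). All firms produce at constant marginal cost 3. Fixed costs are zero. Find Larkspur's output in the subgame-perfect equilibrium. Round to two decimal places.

Solve by backward induction. Given q_L, the follower Zephyr maximises π_Z = (109 - 2q_L - 2q_Z)q_Z - 3q_Z.
Follower FOC: 106 - 2q_L - 4q_Z = 0, so q_Z(q_L) = (106 - 2q_L)/4.
The leader anticipates this reaction. Substituting into P = 109 - 2Q gives P = 56 - q_L, so π_L = (56 - q_L)q_L - 3q_L.
Maximising: ∂π_L/∂q_L = 53 - 2q_L = 0, giving q_L = 53/2.
Then q_Z = (106 - 2·(53/2))/4 = 53/4.

26.50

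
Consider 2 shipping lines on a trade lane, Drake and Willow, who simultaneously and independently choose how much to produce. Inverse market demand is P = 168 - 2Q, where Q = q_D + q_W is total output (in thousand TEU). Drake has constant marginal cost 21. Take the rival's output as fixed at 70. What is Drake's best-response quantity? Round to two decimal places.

1.75

With the rival's output fixed at 70, Drake's profit is π_D = (168 - 2·70 - 2q_D)q_D - (21q_D) = (28 - 2q_D)q_D - (21q_D).
∂π_D/∂q_D = 7 - 4q_D = 0, so q_D = 7/4.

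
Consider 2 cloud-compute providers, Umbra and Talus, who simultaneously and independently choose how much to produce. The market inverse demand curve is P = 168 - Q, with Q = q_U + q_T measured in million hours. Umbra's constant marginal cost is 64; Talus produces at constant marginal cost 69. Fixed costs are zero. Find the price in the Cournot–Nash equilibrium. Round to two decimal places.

100.33

Umbra's profit: π_U = (168 - Q)q_U - (64q_U). Setting ∂π_U/∂q_U = 0: 104 - 2q_U - (q_T) = 0.
Talus's profit: π_T = (168 - Q)q_T - (69q_T). Setting ∂π_T/∂q_T = 0: 99 - 2q_T - (q_U) = 0.
Rearranging gives the reaction functions q_U = (104 - q_T)/2 and q_T = (99 - q_U)/2.
Solving the pair: q_U = 109/3, q_T = 94/3.
Total output Q = 203/3, so price P = 168 - 203/3 = 301/3.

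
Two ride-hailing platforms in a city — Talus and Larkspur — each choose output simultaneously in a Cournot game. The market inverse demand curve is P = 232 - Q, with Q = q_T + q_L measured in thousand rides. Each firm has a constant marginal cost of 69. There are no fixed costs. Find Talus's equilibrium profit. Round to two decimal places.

2952.11

Each firm earns π_i = (232 - Q)q_i - 69q_i.
First-order condition (treating rivals' output as given): 163 - 2q_i - q_j = 0.
With identical firms every q_j equals q_i, so q_j = q_i and 163 = 3q_i, giving q_i = 163/3.
Price P = 232 - 326/3 = 370/3.
Talus's profit: (370/3 - 69)·(163/3) = 2952.1111.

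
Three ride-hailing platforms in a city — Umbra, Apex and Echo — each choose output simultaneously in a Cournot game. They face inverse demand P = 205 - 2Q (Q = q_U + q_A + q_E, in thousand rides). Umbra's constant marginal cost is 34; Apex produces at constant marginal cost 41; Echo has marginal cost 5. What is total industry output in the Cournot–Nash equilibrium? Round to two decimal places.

66.88

Umbra's profit: π_U = (205 - 2Q)q_U - (34q_U). Setting ∂π_U/∂q_U = 0: 171 - 4q_U - 2(q_A + q_E) = 0.
Apex's profit: π_A = (205 - 2Q)q_A - (41q_A). Setting ∂π_A/∂q_A = 0: 164 - 4q_A - 2(q_U + q_E) = 0.
Echo's first-order condition: 200 - 4q_E - 2(q_U + q_A) = 0.
Summing all 3 equations gives 535 − 8Q = 0, hence Q = 535/8.
Back-substituting: q_U = (171 − 535/4)/2 = 149/8, q_A = (164 − 535/4)/2 = 121/8, q_E = (200 − 535/4)/2 = 265/8.
Total output Q = 149/8 + 121/8 + 265/8 = 535/8.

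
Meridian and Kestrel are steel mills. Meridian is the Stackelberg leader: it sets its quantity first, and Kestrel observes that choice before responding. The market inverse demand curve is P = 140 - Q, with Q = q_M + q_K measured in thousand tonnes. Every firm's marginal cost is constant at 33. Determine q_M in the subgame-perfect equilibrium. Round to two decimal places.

Solve by backward induction. Given q_M, the follower Kestrel maximises π_K = (140 - q_M - q_K)q_K - 33q_K.
Setting the follower's marginal profit to zero, 107 - q_M - 2q_K = 0, i.e. q_K = (107 - q_M)/2.
Meridian substitutes q_K(q_M) into its own profit: π_M = q_M(140 - q_M - (107 - q_M)/2) - 33q_M = (173/2 - (1/2)q_M)q_M - 33q_M.
Leader FOC: 107/2 - q_M = 0, so q_M = 107/2.
Then q_K = (107 - 107/2)/2 = 107/4.

53.50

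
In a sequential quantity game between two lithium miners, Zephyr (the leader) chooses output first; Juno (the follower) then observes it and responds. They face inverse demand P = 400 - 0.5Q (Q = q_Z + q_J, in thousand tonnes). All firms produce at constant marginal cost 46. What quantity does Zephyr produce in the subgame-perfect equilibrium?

Solve by backward induction. Given q_Z, the follower Juno maximises π_J = (400 - (1/2)q_Z - (1/2)q_J)q_J - 46q_J.
∂π_J/∂q_J = 354 - (1/2)q_Z - q_J = 0 gives the reaction function q_J = (354 - (1/2)q_Z).
Zephyr substitutes q_J(q_Z) into its own profit: π_Z = q_Z(400 - (1/2)q_Z - (354 - (1/2)q_Z)/2) - 46q_Z = (223 - (1/4)q_Z)q_Z - 46q_Z.
Maximising: ∂π_Z/∂q_Z = 177 - (1/2)q_Z = 0, giving q_Z = 354.
Then q_J = (354 - (1/2)·354) = 177.

354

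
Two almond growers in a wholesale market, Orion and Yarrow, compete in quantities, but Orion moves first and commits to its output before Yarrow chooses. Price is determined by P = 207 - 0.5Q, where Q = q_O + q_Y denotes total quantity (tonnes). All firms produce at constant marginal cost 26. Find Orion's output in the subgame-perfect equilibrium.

181

Solve by backward induction. Given q_O, the follower Yarrow maximises π_Y = (207 - (1/2)q_O - (1/2)q_Y)q_Y - 26q_Y.
Setting the follower's marginal profit to zero, 181 - (1/2)q_O - q_Y = 0, i.e. q_Y = (181 - (1/2)q_O).
The leader anticipates this reaction. Substituting into P = 207 - 0.5Q gives P = 233/2 - (1/4)q_O, so π_O = (233/2 - (1/4)q_O)q_O - 26q_O.
Leader FOC: 181/2 - (1/2)q_O = 0, so q_O = 181.
Then q_Y = (181 - (1/2)·181) = 181/2.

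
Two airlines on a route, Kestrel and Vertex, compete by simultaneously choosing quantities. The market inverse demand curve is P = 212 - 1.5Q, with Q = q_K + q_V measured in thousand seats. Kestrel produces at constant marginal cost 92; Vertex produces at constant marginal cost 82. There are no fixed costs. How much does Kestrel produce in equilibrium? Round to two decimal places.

24.44

Kestrel's profit: π_K = (212 - 1.5Q)q_K - (92q_K). Setting ∂π_K/∂q_K = 0: 120 - 3q_K - (3/2)(q_V) = 0.
Vertex's first-order condition: 130 - 3q_V - (3/2)(q_K) = 0.
Rearranging gives the reaction functions q_K = (120 - (3/2)q_V)/3 and q_V = (130 - (3/2)q_K)/3.
Solving the pair: q_K = 220/9, q_V = 280/9.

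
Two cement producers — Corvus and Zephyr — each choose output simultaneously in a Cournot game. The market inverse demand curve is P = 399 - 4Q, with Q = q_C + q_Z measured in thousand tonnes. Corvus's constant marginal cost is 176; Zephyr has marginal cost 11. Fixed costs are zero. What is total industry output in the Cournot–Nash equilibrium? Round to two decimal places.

50.92

Corvus's profit: π_C = (399 - 4Q)q_C - (176q_C). Setting ∂π_C/∂q_C = 0: 223 - 8q_C - 4(q_Z) = 0.
Zephyr's profit: π_Z = (399 - 4Q)q_Z - (11q_Z). Setting ∂π_Z/∂q_Z = 0: 388 - 8q_Z - 4(q_C) = 0.
Rearranging gives the reaction functions q_C = (223 - 4q_Z)/8 and q_Z = (388 - 4q_C)/8.
Substituting one into the other gives q_C = 29/6 and q_Z = 553/12.
Total output Q = 29/6 + 553/12 = 611/12.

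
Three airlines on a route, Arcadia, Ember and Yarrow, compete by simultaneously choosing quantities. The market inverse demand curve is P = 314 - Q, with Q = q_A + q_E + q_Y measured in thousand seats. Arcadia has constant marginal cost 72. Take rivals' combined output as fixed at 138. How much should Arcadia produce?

With rivals' combined output fixed at 138, Arcadia's profit is π_A = (314 - 138 - q_A)q_A - (72q_A) = (176 - q_A)q_A - (72q_A).
∂π_A/∂q_A = 104 - 2q_A = 0, so q_A = 52.

52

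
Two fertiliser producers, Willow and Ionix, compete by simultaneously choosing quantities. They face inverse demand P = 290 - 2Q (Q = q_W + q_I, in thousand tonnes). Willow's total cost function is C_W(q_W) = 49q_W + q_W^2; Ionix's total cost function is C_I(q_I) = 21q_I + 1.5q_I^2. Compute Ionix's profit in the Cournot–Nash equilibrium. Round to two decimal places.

Willow's profit: π_W = (290 - 2Q)q_W - (49q_W + q_W²). Setting ∂π_W/∂q_W = 0: 241 - 6q_W - 2(q_I) = 0.
Ionix's first-order condition: 269 - 7q_I - 2(q_W) = 0.
So q_W = (241 - 2q_I)/6 and q_I = (269 - 2q_W)/7.
Solving the pair: q_W = 1149/38, q_I = 566/19.
Price P = 290 - 2·60.0263 = 169.9474.
Ionix's profit: 169.9474·(566/19) - 21·(566/19) - (3/2)(566/19)² = 3105.9446.

3105.94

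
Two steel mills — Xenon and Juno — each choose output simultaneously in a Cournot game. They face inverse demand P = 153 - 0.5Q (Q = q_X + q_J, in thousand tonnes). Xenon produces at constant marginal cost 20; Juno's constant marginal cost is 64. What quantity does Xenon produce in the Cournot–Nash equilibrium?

118

Xenon's profit: π_X = (153 - 0.5Q)q_X - (20q_X). Setting ∂π_X/∂q_X = 0: 133 - q_X - (1/2)(q_J) = 0.
Juno's profit: π_J = (153 - 0.5Q)q_J - (64q_J). Setting ∂π_J/∂q_J = 0: 89 - q_J - (1/2)(q_X) = 0.
Best responses: q_X = (133 - (1/2)q_J), q_J = (89 - (1/2)q_X).
Substituting one into the other gives q_X = 118 and q_J = 30.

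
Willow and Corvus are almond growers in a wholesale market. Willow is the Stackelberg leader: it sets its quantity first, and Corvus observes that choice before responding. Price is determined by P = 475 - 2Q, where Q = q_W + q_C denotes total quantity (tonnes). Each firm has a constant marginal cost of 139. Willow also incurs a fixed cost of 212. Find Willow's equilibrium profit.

The follower Corvus best-responds to any q_W: π_C = (475 - 2Q)q_C - 139q_C.
Setting the follower's marginal profit to zero, 336 - 2q_W - 4q_C = 0, i.e. q_C = (336 - 2q_W)/4.
The leader anticipates this reaction. Substituting into P = 475 - 2Q gives P = 307 - q_W, so π_W = (307 - q_W)q_W - 139q_W.
Maximising: ∂π_W/∂q_W = 168 - 2q_W = 0, giving q_W = 84.
Then q_C = (336 - 2·84)/4 = 42.
Price P = 475 - 2·126 = 223.
Willow's profit: (223 - 139)·84 - 212 = 6844.

6844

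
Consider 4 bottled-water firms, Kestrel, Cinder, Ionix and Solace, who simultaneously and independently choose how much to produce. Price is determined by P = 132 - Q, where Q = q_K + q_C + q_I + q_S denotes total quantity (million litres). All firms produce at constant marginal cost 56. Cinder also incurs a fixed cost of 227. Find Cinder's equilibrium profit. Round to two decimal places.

A representative firm's profit is π_i = q_i(132 - Q) - 56q_i.
Setting ∂π_i/∂q_i = 0 with rivals' quantities fixed: 76 - 2q_i - Σ_{j≠i} q_j = 0.
By symmetry each firm produces the same amount; substituting Σ_{j≠i} q_j = 3q_i yields q_i = 76/5.
Price P = 132 - 304/5 = 356/5.
Cinder's profit: (356/5 - 56)·(76/5) - 227 = 101/25.

4.04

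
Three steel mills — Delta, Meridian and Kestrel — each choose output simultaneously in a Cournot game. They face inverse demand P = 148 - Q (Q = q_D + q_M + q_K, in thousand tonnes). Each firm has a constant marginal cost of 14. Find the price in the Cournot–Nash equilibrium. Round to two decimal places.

A representative firm's profit is π_i = q_i(148 - Q) - 14q_i.
Setting ∂π_i/∂q_i = 0 with rivals' quantities fixed: 134 - 2q_i - Σ_{j≠i} q_j = 0.
By symmetry each firm produces the same amount; substituting Σ_{j≠i} q_j = 2q_i yields q_i = 134/4 = 67/2.
Total output Q = 201/2, so price P = 148 - 201/2 = 95/2.

47.50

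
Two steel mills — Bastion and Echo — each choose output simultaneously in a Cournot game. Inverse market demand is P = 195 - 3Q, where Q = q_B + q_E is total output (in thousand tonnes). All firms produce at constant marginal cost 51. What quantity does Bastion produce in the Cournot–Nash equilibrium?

16

Each firm earns π_i = (195 - 3Q)q_i - 51q_i.
Setting ∂π_i/∂q_i = 0 with rivals' quantities fixed: 144 - 6q_i - 3q_j = 0.
With identical firms every q_j equals q_i, so q_j = q_i and 144 = 9q_i, giving q_i = 16.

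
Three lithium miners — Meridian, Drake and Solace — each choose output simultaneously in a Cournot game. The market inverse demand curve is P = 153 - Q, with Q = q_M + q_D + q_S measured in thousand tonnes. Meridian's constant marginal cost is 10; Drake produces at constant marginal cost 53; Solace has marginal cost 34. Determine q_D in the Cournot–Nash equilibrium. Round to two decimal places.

9.50

Meridian's profit: π_M = (153 - Q)q_M - (10q_M). Setting ∂π_M/∂q_M = 0: 143 - 2q_M - (q_D + q_S) = 0.
Drake's profit: π_D = (153 - Q)q_D - (53q_D). Setting ∂π_D/∂q_D = 0: 100 - 2q_D - (q_M + q_S) = 0.
Solace's profit: π_S = (153 - Q)q_S - (34q_S). Setting ∂π_S/∂q_S = 0: 119 - 2q_S - (q_M + q_D) = 0.
Adding the 3 conditions: 362 − 2Q − 2Q = 0, i.e. Q = 181/2.
Back-substituting: q_M = (143 − 181/2) = 105/2, q_D = (100 − 181/2) = 19/2, q_S = (119 − 181/2) = 57/2.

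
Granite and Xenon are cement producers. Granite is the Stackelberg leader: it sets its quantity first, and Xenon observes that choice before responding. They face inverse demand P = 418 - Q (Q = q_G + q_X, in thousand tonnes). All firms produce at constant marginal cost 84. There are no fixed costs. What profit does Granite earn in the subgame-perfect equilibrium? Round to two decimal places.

The follower Xenon best-responds to any q_G: π_X = (418 - Q)q_X - 84q_X.
Setting the follower's marginal profit to zero, 334 - q_G - 2q_X = 0, i.e. q_X = (334 - q_G)/2.
The leader anticipates this reaction. Substituting into P = 418 - Q gives P = 251 - (1/2)q_G, so π_G = (251 - (1/2)q_G)q_G - 84q_G.
Leader FOC: 167 - q_G = 0, so q_G = 167.
Then q_X = (334 - 167)/2 = 167/2.
Price P = 418 - 501/2 = 335/2.
Granite's profit: (335/2 - 84)·167 = 13944.5000.

13944.50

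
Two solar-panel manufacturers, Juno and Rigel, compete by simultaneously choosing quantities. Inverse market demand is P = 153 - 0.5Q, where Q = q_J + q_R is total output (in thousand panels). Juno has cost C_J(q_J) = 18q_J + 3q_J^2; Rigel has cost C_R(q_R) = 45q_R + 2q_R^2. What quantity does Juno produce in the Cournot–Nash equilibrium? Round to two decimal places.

17.87

Juno's profit: π_J = (153 - 0.5Q)q_J - (18q_J + 3q_J²). Setting ∂π_J/∂q_J = 0: 135 - 7q_J - (1/2)(q_R) = 0.
Rigel's first-order condition: 108 - 5q_R - (1/2)(q_J) = 0.
So q_J = (135 - (1/2)q_R)/7 and q_R = (108 - (1/2)q_J)/5.
Substituting one into the other gives q_J = 17.8705 and q_R = 19.8129.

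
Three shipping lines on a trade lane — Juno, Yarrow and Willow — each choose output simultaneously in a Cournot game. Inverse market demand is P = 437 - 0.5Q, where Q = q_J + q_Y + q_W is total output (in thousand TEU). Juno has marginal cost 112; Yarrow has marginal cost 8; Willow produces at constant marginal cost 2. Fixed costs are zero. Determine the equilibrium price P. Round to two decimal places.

139.75

Juno's profit: π_J = (437 - 0.5Q)q_J - (112q_J). Setting ∂π_J/∂q_J = 0: 325 - q_J - (1/2)(q_Y + q_W) = 0.
Yarrow's first-order condition: 429 - q_Y - (1/2)(q_J + q_W) = 0.
Willow's first-order condition: 435 - q_W - (1/2)(q_J + q_Y) = 0.
Adding the 3 first-order conditions: 1189 − 2Q = 0, so Q = 1189/2.
Back-substituting: q_J = (325 − 1189/4)/(1/2) = 111/2, q_Y = (429 − 1189/4)/(1/2) = 527/2, q_W = (435 − 1189/4)/(1/2) = 551/2.
Total output Q = 1189/2, so price P = 437 - (1/2)·(1189/2) = 559/4.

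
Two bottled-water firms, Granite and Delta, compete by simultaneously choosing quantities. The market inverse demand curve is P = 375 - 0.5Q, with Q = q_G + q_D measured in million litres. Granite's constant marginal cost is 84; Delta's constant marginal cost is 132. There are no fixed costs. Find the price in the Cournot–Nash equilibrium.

197

Granite's profit: π_G = (375 - 0.5Q)q_G - (84q_G). Setting ∂π_G/∂q_G = 0: 291 - q_G - (1/2)(q_D) = 0.
Delta's first-order condition: 243 - q_D - (1/2)(q_G) = 0.
Rearranging gives the reaction functions q_G = (291 - (1/2)q_D) and q_D = (243 - (1/2)q_G).
Solving the pair: q_G = 226, q_D = 130.
Total output Q = 356, so price P = 375 - (1/2)·356 = 197.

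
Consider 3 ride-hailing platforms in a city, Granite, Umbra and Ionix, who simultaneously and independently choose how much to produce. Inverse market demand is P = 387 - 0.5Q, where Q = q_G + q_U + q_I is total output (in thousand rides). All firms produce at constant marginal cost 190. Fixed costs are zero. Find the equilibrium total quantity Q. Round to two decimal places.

A representative firm's profit is π_i = q_i(387 - 0.5Q) - 190q_i.
First-order condition (treating rivals' output as given): 197 - q_i - (1/2)·Σ_{j≠i} q_j = 0.
By symmetry each firm produces the same amount; substituting Σ_{j≠i} q_j = 2q_i yields q_i = 197/2.
Total output Q = 197/2 + 197/2 + 197/2 = 591/2.

295.50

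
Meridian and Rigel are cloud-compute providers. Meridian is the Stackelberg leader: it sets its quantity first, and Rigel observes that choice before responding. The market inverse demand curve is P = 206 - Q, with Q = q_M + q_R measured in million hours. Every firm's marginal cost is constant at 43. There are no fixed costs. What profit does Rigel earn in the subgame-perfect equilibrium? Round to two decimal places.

1660.56

The follower Rigel best-responds to any q_M: π_R = (206 - Q)q_R - 43q_R.
Setting the follower's marginal profit to zero, 163 - q_M - 2q_R = 0, i.e. q_R = (163 - q_M)/2.
Meridian substitutes q_R(q_M) into its own profit: π_M = q_M(206 - q_M - (163 - q_M)/2) - 43q_M = (249/2 - (1/2)q_M)q_M - 43q_M.
The leader's first-order condition 163/2 - q_M = 0 yields q_M = 163/2.
Then q_R = (163 - 163/2)/2 = 163/4.
Price P = 206 - 489/4 = 335/4.
Rigel's profit: (335/4 - 43)·(163/4) = 1660.5625.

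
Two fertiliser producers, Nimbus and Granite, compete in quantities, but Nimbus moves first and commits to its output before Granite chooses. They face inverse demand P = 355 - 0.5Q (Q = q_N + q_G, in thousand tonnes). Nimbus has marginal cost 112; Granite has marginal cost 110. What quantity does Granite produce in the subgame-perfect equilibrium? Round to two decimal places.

The follower Granite best-responds to any q_N: π_G = (355 - 0.5Q)q_G - 110q_G.
Setting the follower's marginal profit to zero, 245 - (1/2)q_N - q_G = 0, i.e. q_G = (245 - (1/2)q_N).
The leader anticipates this reaction. Substituting into P = 355 - 0.5Q gives P = 465/2 - (1/4)q_N, so π_N = (465/2 - (1/4)q_N)q_N - 112q_N.
The leader's first-order condition 241/2 - (1/2)q_N = 0 yields q_N = 241.
Then q_G = (245 - (1/2)·241) = 249/2.

124.50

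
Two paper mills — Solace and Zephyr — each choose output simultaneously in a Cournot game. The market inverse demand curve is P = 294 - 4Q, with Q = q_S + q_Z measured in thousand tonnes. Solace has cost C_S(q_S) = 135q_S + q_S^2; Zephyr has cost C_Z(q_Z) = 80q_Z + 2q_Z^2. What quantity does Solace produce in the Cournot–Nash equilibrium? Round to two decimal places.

Solace's profit: π_S = (294 - 4Q)q_S - (135q_S + q_S²). Setting ∂π_S/∂q_S = 0: 159 - 10q_S - 4(q_Z) = 0.
Zephyr's profit: π_Z = (294 - 4Q)q_Z - (80q_Z + 2q_Z²). Setting ∂π_Z/∂q_Z = 0: 214 - 12q_Z - 4(q_S) = 0.
Best responses: q_S = (159 - 4q_Z)/10, q_Z = (214 - 4q_S)/12.
Solving the pair: q_S = 263/26, q_Z = 188/13.

10.12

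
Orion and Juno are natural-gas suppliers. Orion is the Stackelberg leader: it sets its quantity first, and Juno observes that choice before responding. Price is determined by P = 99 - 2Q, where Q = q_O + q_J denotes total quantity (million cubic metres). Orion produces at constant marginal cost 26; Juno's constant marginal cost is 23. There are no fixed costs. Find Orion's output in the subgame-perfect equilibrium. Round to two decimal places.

Solve by backward induction. Given q_O, the follower Juno maximises π_J = (99 - 2q_O - 2q_J)q_J - 23q_J.
Setting the follower's marginal profit to zero, 76 - 2q_O - 4q_J = 0, i.e. q_J = (76 - 2q_O)/4.
Orion substitutes q_J(q_O) into its own profit: π_O = q_O(99 - 2q_O - (76 - 2q_O)/2) - 26q_O = (61 - q_O)q_O - 26q_O.
Leader FOC: 35 - 2q_O = 0, so q_O = 35/2.
Then q_J = (76 - 2·(35/2))/4 = 41/4.

17.50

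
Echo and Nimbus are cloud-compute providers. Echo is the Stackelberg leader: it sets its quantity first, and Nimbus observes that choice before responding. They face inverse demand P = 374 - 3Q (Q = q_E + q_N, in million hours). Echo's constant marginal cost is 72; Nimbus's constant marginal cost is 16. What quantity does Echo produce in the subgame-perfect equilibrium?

41

The follower Nimbus best-responds to any q_E: π_N = (374 - 3Q)q_N - 16q_N.
Setting the follower's marginal profit to zero, 358 - 3q_E - 6q_N = 0, i.e. q_N = (358 - 3q_E)/6.
The leader anticipates this reaction. Substituting into P = 374 - 3Q gives P = 195 - (3/2)q_E, so π_E = (195 - (3/2)q_E)q_E - 72q_E.
Leader FOC: 123 - 3q_E = 0, so q_E = 41.
Then q_N = (358 - 3·41)/6 = 235/6.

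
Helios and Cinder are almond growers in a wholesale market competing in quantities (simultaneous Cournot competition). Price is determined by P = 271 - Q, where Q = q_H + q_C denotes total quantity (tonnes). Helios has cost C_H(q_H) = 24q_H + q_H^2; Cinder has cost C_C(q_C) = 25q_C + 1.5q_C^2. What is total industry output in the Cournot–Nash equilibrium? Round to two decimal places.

Helios's profit: π_H = (271 - Q)q_H - (24q_H + q_H²). Setting ∂π_H/∂q_H = 0: 247 - 4q_H - (q_C) = 0.
Cinder's first-order condition: 246 - 5q_C - (q_H) = 0.
Best responses: q_H = (247 - q_C)/4, q_C = (246 - q_H)/5.
Substituting one into the other gives q_H = 989/19 and q_C = 737/19.
Total output Q = 989/19 + 737/19 = 1726/19.

90.84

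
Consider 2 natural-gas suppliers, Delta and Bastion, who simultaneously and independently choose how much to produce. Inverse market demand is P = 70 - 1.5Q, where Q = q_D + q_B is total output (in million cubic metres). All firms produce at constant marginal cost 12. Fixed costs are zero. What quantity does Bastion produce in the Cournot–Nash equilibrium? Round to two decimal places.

12.89

Each firm earns π_i = (70 - 1.5Q)q_i - 12q_i.
Setting ∂π_i/∂q_i = 0 with rivals' quantities fixed: 58 - 3q_i - (3/2)q_j = 0.
With identical firms every q_j equals q_i, so q_j = q_i and 58 = (9/2)q_i, giving q_i = 116/9.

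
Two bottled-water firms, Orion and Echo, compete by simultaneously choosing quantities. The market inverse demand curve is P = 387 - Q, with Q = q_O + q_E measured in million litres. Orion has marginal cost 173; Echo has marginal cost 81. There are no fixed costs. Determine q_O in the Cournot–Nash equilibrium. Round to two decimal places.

40.67

Orion's profit: π_O = (387 - Q)q_O - (173q_O). Setting ∂π_O/∂q_O = 0: 214 - 2q_O - (q_E) = 0.
Echo's profit: π_E = (387 - Q)q_E - (81q_E). Setting ∂π_E/∂q_E = 0: 306 - 2q_E - (q_O) = 0.
Rearranging gives the reaction functions q_O = (214 - q_E)/2 and q_E = (306 - q_O)/2.
Solving the pair: q_O = 122/3, q_E = 398/3.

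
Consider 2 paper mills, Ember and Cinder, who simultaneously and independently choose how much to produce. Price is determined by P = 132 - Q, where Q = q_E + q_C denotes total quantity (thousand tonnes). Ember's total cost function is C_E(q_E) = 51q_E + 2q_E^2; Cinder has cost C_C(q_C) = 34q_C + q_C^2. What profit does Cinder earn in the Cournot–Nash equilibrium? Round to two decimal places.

971.83

Ember's profit: π_E = (132 - Q)q_E - (51q_E + 2q_E²). Setting ∂π_E/∂q_E = 0: 81 - 6q_E - (q_C) = 0.
Cinder's first-order condition: 98 - 4q_C - (q_E) = 0.
Rearranging gives the reaction functions q_E = (81 - q_C)/6 and q_C = (98 - q_E)/4.
Substituting one into the other gives q_E = 226/23 and q_C = 507/23.
Price P = 132 - 733/23 = 100.1304.
Cinder's profit: 100.1304·(507/23) - 34·(507/23) - (507/23)² = 971.8299.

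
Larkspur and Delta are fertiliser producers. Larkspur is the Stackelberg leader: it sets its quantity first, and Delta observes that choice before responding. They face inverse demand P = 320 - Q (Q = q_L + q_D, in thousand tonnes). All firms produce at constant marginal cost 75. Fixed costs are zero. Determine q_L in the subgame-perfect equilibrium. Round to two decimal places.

Solve by backward induction. Given q_L, the follower Delta maximises π_D = (320 - q_L - q_D)q_D - 75q_D.
∂π_D/∂q_D = 245 - q_L - 2q_D = 0 gives the reaction function q_D = (245 - q_L)/2.
The leader anticipates this reaction. Substituting into P = 320 - Q gives P = 395/2 - (1/2)q_L, so π_L = (395/2 - (1/2)q_L)q_L - 75q_L.
The leader's first-order condition 245/2 - q_L = 0 yields q_L = 245/2.
Then q_D = (245 - 245/2)/2 = 245/4.

122.50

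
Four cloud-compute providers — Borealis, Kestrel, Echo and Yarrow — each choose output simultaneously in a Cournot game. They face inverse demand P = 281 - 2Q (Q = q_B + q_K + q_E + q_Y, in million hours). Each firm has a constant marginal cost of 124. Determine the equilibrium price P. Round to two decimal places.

A representative firm's profit is π_i = q_i(281 - 2Q) - 124q_i.
Setting ∂π_i/∂q_i = 0 with rivals' quantities fixed: 157 - 4q_i - 2·Σ_{j≠i} q_j = 0.
By symmetry each firm produces the same amount; substituting Σ_{j≠i} q_j = 3q_i yields q_i = 157/10.
Total output Q = 314/5, so price P = 281 - 2·(314/5) = 777/5.

155.40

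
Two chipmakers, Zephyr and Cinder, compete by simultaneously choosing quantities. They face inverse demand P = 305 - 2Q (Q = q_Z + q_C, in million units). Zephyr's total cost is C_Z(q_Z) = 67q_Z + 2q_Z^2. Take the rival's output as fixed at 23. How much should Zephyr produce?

With the rival's output fixed at 23, Zephyr's profit is π_Z = (305 - 2·23 - 2q_Z)q_Z - (67q_Z + 2q_Z²) = (259 - 2q_Z)q_Z - (67q_Z + 2q_Z²).
∂π_Z/∂q_Z = 192 - 8q_Z = 0, so q_Z = 24.

24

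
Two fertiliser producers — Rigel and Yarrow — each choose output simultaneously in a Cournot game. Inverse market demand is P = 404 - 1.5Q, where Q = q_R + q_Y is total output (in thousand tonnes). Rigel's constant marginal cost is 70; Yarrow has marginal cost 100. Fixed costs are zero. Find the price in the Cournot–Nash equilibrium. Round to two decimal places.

191.33

Rigel's profit: π_R = (404 - 1.5Q)q_R - (70q_R). Setting ∂π_R/∂q_R = 0: 334 - 3q_R - (3/2)(q_Y) = 0.
Yarrow's profit: π_Y = (404 - 1.5Q)q_Y - (100q_Y). Setting ∂π_Y/∂q_Y = 0: 304 - 3q_Y - (3/2)(q_R) = 0.
Best responses: q_R = (334 - (3/2)q_Y)/3, q_Y = (304 - (3/2)q_R)/3.
Solving the pair: q_R = 728/9, q_Y = 548/9.
Total output Q = 1276/9, so price P = 404 - (3/2)·(1276/9) = 574/3.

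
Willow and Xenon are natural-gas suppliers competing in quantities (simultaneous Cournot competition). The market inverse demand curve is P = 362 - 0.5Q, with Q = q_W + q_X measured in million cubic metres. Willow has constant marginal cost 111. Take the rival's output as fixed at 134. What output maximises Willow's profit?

184

With the rival's output fixed at 134, Willow's profit is π_W = (362 - (1/2)·134 - (1/2)q_W)q_W - (111q_W) = (295 - (1/2)q_W)q_W - (111q_W).
∂π_W/∂q_W = 184 - q_W = 0, so q_W = 184.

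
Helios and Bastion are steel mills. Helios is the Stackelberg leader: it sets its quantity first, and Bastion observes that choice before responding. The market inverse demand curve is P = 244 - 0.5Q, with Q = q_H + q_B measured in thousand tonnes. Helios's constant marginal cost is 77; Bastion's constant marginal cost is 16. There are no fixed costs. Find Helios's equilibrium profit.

2809

The follower Bastion best-responds to any q_H: π_B = (244 - 0.5Q)q_B - 16q_B.
∂π_B/∂q_B = 228 - (1/2)q_H - q_B = 0 gives the reaction function q_B = (228 - (1/2)q_H).
The leader anticipates this reaction. Substituting into P = 244 - 0.5Q gives P = 130 - (1/4)q_H, so π_H = (130 - (1/4)q_H)q_H - 77q_H.
Leader FOC: 53 - (1/2)q_H = 0, so q_H = 106.
Then q_B = (228 - (1/2)·106) = 175.
Price P = 244 - (1/2)·281 = 207/2.
Helios's profit: (207/2 - 77)·106 = 2809.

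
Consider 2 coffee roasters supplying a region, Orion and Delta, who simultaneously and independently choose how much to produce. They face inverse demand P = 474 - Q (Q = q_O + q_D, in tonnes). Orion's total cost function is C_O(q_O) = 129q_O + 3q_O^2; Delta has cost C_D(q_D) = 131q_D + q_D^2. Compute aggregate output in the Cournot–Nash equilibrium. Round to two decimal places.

110.84

Orion's profit: π_O = (474 - Q)q_O - (129q_O + 3q_O²). Setting ∂π_O/∂q_O = 0: 345 - 8q_O - (q_D) = 0.
Delta's first-order condition: 343 - 4q_D - (q_O) = 0.
Rearranging gives the reaction functions q_O = (345 - q_D)/8 and q_D = (343 - q_O)/4.
Substituting one into the other gives q_O = 1037/31 and q_D = 77.3871.
Total output Q = 1037/31 + 77.3871 = 110.8387.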